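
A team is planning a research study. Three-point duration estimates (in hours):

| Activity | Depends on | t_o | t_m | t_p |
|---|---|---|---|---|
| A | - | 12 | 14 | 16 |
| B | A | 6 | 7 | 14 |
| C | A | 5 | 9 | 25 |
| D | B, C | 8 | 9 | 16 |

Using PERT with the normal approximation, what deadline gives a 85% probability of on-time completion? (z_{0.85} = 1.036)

te_A = (12 + 4·14 + 16)/6 = 84/6 = 14; σ²_A = ((16−12)/6)² = 0.444
te_B = (6 + 4·7 + 14)/6 = 48/6 = 8; σ²_B = ((14−6)/6)² = 1.778
te_C = (5 + 4·9 + 25)/6 = 66/6 = 11; σ²_C = ((25−5)/6)² = 11.111
te_D = (8 + 4·9 + 16)/6 = 60/6 = 10; σ²_D = ((16−8)/6)² = 1.778

Forward pass:
ES_A = 0; EF_A = 14
ES_B = 14; EF_B = 14+8 = 22
ES_C = 14; EF_C = 14+11 = 25
ES_D = max(EF_B=22, EF_C=25) = 25; EF_D = 25+10 = 35
Expected project duration μ = 35 hours. Critical path: A → C → D.

Variance along critical path = 0.444 + 11.111 + 1.778 = 13.333; σ = 3.651 hours.
D = μ + z·σ = 35 + 1.036·3.651 = 38.8 hours

38.8 hours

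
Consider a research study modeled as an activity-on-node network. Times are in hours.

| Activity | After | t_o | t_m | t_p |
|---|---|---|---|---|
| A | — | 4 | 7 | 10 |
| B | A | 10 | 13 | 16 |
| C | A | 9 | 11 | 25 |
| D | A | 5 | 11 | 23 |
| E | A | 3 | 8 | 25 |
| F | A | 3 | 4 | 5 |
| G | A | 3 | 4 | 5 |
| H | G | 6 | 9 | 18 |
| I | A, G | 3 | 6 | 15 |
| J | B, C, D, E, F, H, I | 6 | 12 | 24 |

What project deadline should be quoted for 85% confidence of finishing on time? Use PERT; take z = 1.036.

te_A = (4 + 4·7 + 10)/6 = 42/6 = 7; σ²_A = ((10−4)/6)² = 1.000
te_B = (10 + 4·13 + 16)/6 = 78/6 = 13; σ²_B = ((16−10)/6)² = 1.000
te_C = (9 + 4·11 + 25)/6 = 78/6 = 13; σ²_C = ((25−9)/6)² = 7.111
te_D = (5 + 4·11 + 23)/6 = 72/6 = 12; σ²_D = ((23−5)/6)² = 9.000
te_E = (3 + 4·8 + 25)/6 = 60/6 = 10; σ²_E = ((25−3)/6)² = 13.444
te_F = (3 + 4·4 + 5)/6 = 24/6 = 4; σ²_F = ((5−3)/6)² = 0.111
te_G = (3 + 4·4 + 5)/6 = 24/6 = 4; σ²_G = ((5−3)/6)² = 0.111
te_H = (6 + 4·9 + 18)/6 = 60/6 = 10; σ²_H = ((18−6)/6)² = 4.000
te_I = (3 + 4·6 + 15)/6 = 42/6 = 7; σ²_I = ((15−3)/6)² = 4.000
te_J = (6 + 4·12 + 24)/6 = 78/6 = 13; σ²_J = ((24−6)/6)² = 9.000

Forward pass:
ES_A = 0; EF_A = 7
ES_B = 7; EF_B = 7+13 = 20
ES_C = 7; EF_C = 7+13 = 20
ES_D = 7; EF_D = 7+12 = 19
ES_E = 7; EF_E = 7+10 = 17
ES_F = 7; EF_F = 7+4 = 11
ES_G = 7; EF_G = 7+4 = 11
ES_H = 11; EF_H = 11+10 = 21
ES_I = max(EF_A=7, EF_G=11) = 11; EF_I = 11+7 = 18
ES_J = max(EF_B=20, EF_C=20, EF_D=19, EF_E=17, EF_F=11, EF_H=21, EF_I=18) = 21; EF_J = 21+13 = 34
Expected project duration μ = 34 hours. Critical path: A → G → H → J.

Variance along critical path = 1.000 + 0.111 + 4.000 + 9.000 = 14.111; σ = 3.756 hours.
D = μ + z·σ = 34 + 1.036·3.756 = 37.9 hours

37.9 hours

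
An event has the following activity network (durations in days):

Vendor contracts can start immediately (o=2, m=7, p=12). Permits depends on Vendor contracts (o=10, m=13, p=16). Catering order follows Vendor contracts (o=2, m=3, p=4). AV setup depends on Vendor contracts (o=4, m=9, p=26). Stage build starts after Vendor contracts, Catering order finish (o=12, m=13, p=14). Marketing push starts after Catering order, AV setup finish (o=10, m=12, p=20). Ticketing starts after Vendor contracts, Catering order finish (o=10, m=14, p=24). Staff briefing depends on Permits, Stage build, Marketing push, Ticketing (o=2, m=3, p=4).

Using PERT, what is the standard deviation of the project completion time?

4.37 days

te_Vendor contracts = (2 + 4·7 + 12)/6 = 42/6 = 7; σ²_Vendor contracts = ((12−2)/6)² = 2.778
te_Permits = (10 + 4·13 + 16)/6 = 78/6 = 13; σ²_Permits = ((16−10)/6)² = 1.000
te_Catering order = (2 + 4·3 + 4)/6 = 18/6 = 3; σ²_Catering order = ((4−2)/6)² = 0.111
te_AV setup = (4 + 4·9 + 26)/6 = 66/6 = 11; σ²_AV setup = ((26−4)/6)² = 13.444
te_Stage build = (12 + 4·13 + 14)/6 = 78/6 = 13; σ²_Stage build = ((14−12)/6)² = 0.111
te_Marketing push = (10 + 4·12 + 20)/6 = 78/6 = 13; σ²_Marketing push = ((20−10)/6)² = 2.778
te_Ticketing = (10 + 4·14 + 24)/6 = 90/6 = 15; σ²_Ticketing = ((24−10)/6)² = 5.444
te_Staff briefing = (2 + 4·3 + 4)/6 = 18/6 = 3; σ²_Staff briefing = ((4−2)/6)² = 0.111

Forward pass:
ES_Vendor contracts = 0; EF_Vendor contracts = 7
ES_Permits = 7; EF_Permits = 7+13 = 20
ES_Catering order = 7; EF_Catering order = 7+3 = 10
ES_AV setup = 7; EF_AV setup = 7+11 = 18
ES_Stage build = max(EF_Vendor contracts=7, EF_Catering order=10) = 10; EF_Stage build = 10+13 = 23
ES_Marketing push = max(EF_Catering order=10, EF_AV setup=18) = 18; EF_Marketing push = 18+13 = 31
ES_Ticketing = max(EF_Vendor contracts=7, EF_Catering order=10) = 10; EF_Ticketing = 10+15 = 25
ES_Staff briefing = max(EF_Permits=20, EF_Stage build=23, EF_Marketing push=31, EF_Ticketing=25) = 31; EF_Staff briefing = 31+3 = 34
Expected project duration μ = 34 days. Critical path: Vendor contracts → AV setup → Marketing push → Staff briefing.

Variance along critical path = 2.778 + 13.444 + 2.778 + 0.111 = 19.111
σ = √19.111 = 4.372 days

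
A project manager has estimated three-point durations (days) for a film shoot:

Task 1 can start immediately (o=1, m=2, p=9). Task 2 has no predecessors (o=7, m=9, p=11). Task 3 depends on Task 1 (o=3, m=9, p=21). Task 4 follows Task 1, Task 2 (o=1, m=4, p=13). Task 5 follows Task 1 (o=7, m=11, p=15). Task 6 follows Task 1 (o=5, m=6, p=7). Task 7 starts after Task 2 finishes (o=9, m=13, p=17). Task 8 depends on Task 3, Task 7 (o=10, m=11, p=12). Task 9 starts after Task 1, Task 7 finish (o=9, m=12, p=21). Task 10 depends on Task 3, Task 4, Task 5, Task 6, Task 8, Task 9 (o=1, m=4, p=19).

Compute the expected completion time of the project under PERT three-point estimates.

te_Task 1 = (1 + 4·2 + 9)/6 = 18/6 = 3
te_Task 2 = (7 + 4·9 + 11)/6 = 54/6 = 9
te_Task 3 = (3 + 4·9 + 21)/6 = 60/6 = 10
te_Task 4 = (1 + 4·4 + 13)/6 = 30/6 = 5
te_Task 5 = (7 + 4·11 + 15)/6 = 66/6 = 11
te_Task 6 = (5 + 4·6 + 7)/6 = 36/6 = 6
te_Task 7 = (9 + 4·13 + 17)/6 = 78/6 = 13
te_Task 8 = (10 + 4·11 + 12)/6 = 66/6 = 11
te_Task 9 = (9 + 4·12 + 21)/6 = 78/6 = 13
te_Task 10 = (1 + 4·4 + 19)/6 = 36/6 = 6

Forward pass:
ES_Task 1 = 0; EF_Task 1 = 3
ES_Task 2 = 0; EF_Task 2 = 9
ES_Task 3 = 3; EF_Task 3 = 3+10 = 13
ES_Task 4 = max(EF_Task 1=3, EF_Task 2=9) = 9; EF_Task 4 = 9+5 = 14
ES_Task 5 = 3; EF_Task 5 = 3+11 = 14
ES_Task 6 = 3; EF_Task 6 = 3+6 = 9
ES_Task 7 = 9; EF_Task 7 = 9+13 = 22
ES_Task 8 = max(EF_Task 3=13, EF_Task 7=22) = 22; EF_Task 8 = 22+11 = 33
ES_Task 9 = max(EF_Task 1=3, EF_Task 7=22) = 22; EF_Task 9 = 22+13 = 35
ES_Task 10 = max(EF_Task 3=13, EF_Task 4=14, EF_Task 5=14, EF_Task 6=9, EF_Task 8=33, EF_Task 9=35) = 35; EF_Task 10 = 35+6 = 41
Expected project duration μ = 41 days. Critical path: Task 2 → Task 7 → Task 9 → Task 10.

41 days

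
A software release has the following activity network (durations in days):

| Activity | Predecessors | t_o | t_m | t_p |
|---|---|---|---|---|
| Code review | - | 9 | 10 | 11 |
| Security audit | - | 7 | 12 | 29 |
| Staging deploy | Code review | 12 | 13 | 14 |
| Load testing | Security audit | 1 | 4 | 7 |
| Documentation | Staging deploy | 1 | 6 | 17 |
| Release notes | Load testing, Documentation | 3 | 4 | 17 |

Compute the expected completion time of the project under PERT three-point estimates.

36 days

te_Code review = (9 + 4·10 + 11)/6 = 60/6 = 10
te_Security audit = (7 + 4·12 + 29)/6 = 84/6 = 14
te_Staging deploy = (12 + 4·13 + 14)/6 = 78/6 = 13
te_Load testing = (1 + 4·4 + 7)/6 = 24/6 = 4
te_Documentation = (1 + 4·6 + 17)/6 = 42/6 = 7
te_Release notes = (3 + 4·4 + 17)/6 = 36/6 = 6

Forward pass:
ES_Code review = 0; EF_Code review = 10
ES_Security audit = 0; EF_Security audit = 14
ES_Staging deploy = 10; EF_Staging deploy = 10+13 = 23
ES_Load testing = 14; EF_Load testing = 14+4 = 18
ES_Documentation = 23; EF_Documentation = 23+7 = 30
ES_Release notes = max(EF_Load testing=18, EF_Documentation=30) = 30; EF_Release notes = 30+6 = 36
Expected project duration μ = 36 days. Critical path: Code review → Staging deploy → Documentation → Release notes.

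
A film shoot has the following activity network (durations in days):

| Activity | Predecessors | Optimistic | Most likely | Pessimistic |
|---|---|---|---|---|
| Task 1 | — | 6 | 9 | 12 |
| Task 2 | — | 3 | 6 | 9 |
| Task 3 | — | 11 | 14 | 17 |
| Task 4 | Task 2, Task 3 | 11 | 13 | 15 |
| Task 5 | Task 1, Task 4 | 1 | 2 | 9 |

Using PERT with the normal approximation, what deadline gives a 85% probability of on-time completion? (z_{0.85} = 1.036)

te_Task 1 = (6 + 4·9 + 12)/6 = 54/6 = 9; σ²_Task 1 = ((12−6)/6)² = 1.000
te_Task 2 = (3 + 4·6 + 9)/6 = 36/6 = 6; σ²_Task 2 = ((9−3)/6)² = 1.000
te_Task 3 = (11 + 4·14 + 17)/6 = 84/6 = 14; σ²_Task 3 = ((17−11)/6)² = 1.000
te_Task 4 = (11 + 4·13 + 15)/6 = 78/6 = 13; σ²_Task 4 = ((15−11)/6)² = 0.444
te_Task 5 = (1 + 4·2 + 9)/6 = 18/6 = 3; σ²_Task 5 = ((9−1)/6)² = 1.778

Forward pass:
ES_Task 1 = 0; EF_Task 1 = 9
ES_Task 2 = 0; EF_Task 2 = 6
ES_Task 3 = 0; EF_Task 3 = 14
ES_Task 4 = max(EF_Task 2=6, EF_Task 3=14) = 14; EF_Task 4 = 14+13 = 27
ES_Task 5 = max(EF_Task 1=9, EF_Task 4=27) = 27; EF_Task 5 = 27+3 = 30
Expected project duration μ = 30 days. Critical path: Task 3 → Task 4 → Task 5.

Variance along critical path = 1.000 + 0.444 + 1.778 = 3.222; σ = 1.795 days.
D = μ + z·σ = 30 + 1.036·1.795 = 31.9 days

31.9 days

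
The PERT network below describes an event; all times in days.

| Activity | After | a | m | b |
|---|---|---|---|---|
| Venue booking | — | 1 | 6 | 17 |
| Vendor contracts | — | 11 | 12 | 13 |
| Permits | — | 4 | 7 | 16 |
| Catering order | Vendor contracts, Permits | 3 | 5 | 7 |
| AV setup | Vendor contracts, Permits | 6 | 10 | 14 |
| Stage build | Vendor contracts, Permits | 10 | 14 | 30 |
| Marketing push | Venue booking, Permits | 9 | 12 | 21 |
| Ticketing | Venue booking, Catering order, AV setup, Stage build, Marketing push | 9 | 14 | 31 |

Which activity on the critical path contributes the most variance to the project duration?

te_Venue booking = (1 + 4·6 + 17)/6 = 42/6 = 7; σ²_Venue booking = ((17−1)/6)² = 7.111
te_Vendor contracts = (11 + 4·12 + 13)/6 = 72/6 = 12; σ²_Vendor contracts = ((13−11)/6)² = 0.111
te_Permits = (4 + 4·7 + 16)/6 = 48/6 = 8; σ²_Permits = ((16−4)/6)² = 4.000
te_Catering order = (3 + 4·5 + 7)/6 = 30/6 = 5; σ²_Catering order = ((7−3)/6)² = 0.444
te_AV setup = (6 + 4·10 + 14)/6 = 60/6 = 10; σ²_AV setup = ((14−6)/6)² = 1.778
te_Stage build = (10 + 4·14 + 30)/6 = 96/6 = 16; σ²_Stage build = ((30−10)/6)² = 11.111
te_Marketing push = (9 + 4·12 + 21)/6 = 78/6 = 13; σ²_Marketing push = ((21−9)/6)² = 4.000
te_Ticketing = (9 + 4·14 + 31)/6 = 96/6 = 16; σ²_Ticketing = ((31−9)/6)² = 13.444

Forward pass:
ES_Venue booking = 0; EF_Venue booking = 7
ES_Vendor contracts = 0; EF_Vendor contracts = 12
ES_Permits = 0; EF_Permits = 8
ES_Catering order = max(EF_Vendor contracts=12, EF_Permits=8) = 12; EF_Catering order = 12+5 = 17
ES_AV setup = max(EF_Vendor contracts=12, EF_Permits=8) = 12; EF_AV setup = 12+10 = 22
ES_Stage build = max(EF_Vendor contracts=12, EF_Permits=8) = 12; EF_Stage build = 12+16 = 28
ES_Marketing push = max(EF_Venue booking=7, EF_Permits=8) = 8; EF_Marketing push = 8+13 = 21
ES_Ticketing = max(EF_Venue booking=7, EF_Catering order=17, EF_AV setup=22, EF_Stage build=28, EF_Marketing push=21) = 28; EF_Ticketing = 28+16 = 44
Expected project duration μ = 44 days. Critical path: Vendor contracts → Stage build → Ticketing.

Variances on critical path: σ²_Vendor contracts=0.111, σ²_Stage build=11.111, σ²_Ticketing=13.444.
Largest is σ²_Ticketing = 13.444.

Ticketing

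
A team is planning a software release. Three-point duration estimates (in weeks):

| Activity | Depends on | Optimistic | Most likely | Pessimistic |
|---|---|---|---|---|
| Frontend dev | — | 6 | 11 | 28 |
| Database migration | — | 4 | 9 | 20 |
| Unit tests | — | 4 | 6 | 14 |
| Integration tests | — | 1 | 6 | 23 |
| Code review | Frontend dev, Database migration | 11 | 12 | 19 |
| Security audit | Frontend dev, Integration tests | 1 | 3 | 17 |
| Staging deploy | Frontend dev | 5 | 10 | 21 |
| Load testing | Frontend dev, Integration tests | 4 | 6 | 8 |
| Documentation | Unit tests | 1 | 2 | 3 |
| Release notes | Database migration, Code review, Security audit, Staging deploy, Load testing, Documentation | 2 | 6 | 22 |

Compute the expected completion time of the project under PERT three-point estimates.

34 weeks

te_Frontend dev = (6 + 4·11 + 28)/6 = 78/6 = 13
te_Database migration = (4 + 4·9 + 20)/6 = 60/6 = 10
te_Unit tests = (4 + 4·6 + 14)/6 = 42/6 = 7
te_Integration tests = (1 + 4·6 + 23)/6 = 48/6 = 8
te_Code review = (11 + 4·12 + 19)/6 = 78/6 = 13
te_Security audit = (1 + 4·3 + 17)/6 = 30/6 = 5
te_Staging deploy = (5 + 4·10 + 21)/6 = 66/6 = 11
te_Load testing = (4 + 4·6 + 8)/6 = 36/6 = 6
te_Documentation = (1 + 4·2 + 3)/6 = 12/6 = 2
te_Release notes = (2 + 4·6 + 22)/6 = 48/6 = 8

Forward pass:
ES_Frontend dev = 0; EF_Frontend dev = 13
ES_Database migration = 0; EF_Database migration = 10
ES_Unit tests = 0; EF_Unit tests = 7
ES_Integration tests = 0; EF_Integration tests = 8
ES_Code review = max(EF_Frontend dev=13, EF_Database migration=10) = 13; EF_Code review = 13+13 = 26
ES_Security audit = max(EF_Frontend dev=13, EF_Integration tests=8) = 13; EF_Security audit = 13+5 = 18
ES_Staging deploy = 13; EF_Staging deploy = 13+11 = 24
ES_Load testing = max(EF_Frontend dev=13, EF_Integration tests=8) = 13; EF_Load testing = 13+6 = 19
ES_Documentation = 7; EF_Documentation = 7+2 = 9
ES_Release notes = max(EF_Database migration=10, EF_Code review=26, EF_Security audit=18, EF_Staging deploy=24, EF_Load testing=19, EF_Documentation=9) = 26; EF_Release notes = 26+8 = 34
Expected project duration μ = 34 weeks. Critical path: Frontend dev → Code review → Release notes.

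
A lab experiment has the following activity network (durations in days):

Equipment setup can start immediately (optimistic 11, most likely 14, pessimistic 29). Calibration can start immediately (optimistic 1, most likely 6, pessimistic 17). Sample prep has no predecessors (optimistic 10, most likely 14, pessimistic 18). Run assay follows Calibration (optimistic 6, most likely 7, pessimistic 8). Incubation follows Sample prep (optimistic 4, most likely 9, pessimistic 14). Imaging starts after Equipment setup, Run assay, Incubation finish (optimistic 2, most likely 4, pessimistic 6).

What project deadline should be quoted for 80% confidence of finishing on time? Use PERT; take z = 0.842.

28.9 days

te_Equipment setup = (11 + 4·14 + 29)/6 = 96/6 = 16; σ²_Equipment setup = ((29−11)/6)² = 9.000
te_Calibration = (1 + 4·6 + 17)/6 = 42/6 = 7; σ²_Calibration = ((17−1)/6)² = 7.111
te_Sample prep = (10 + 4·14 + 18)/6 = 84/6 = 14; σ²_Sample prep = ((18−10)/6)² = 1.778
te_Run assay = (6 + 4·7 + 8)/6 = 42/6 = 7; σ²_Run assay = ((8−6)/6)² = 0.111
te_Incubation = (4 + 4·9 + 14)/6 = 54/6 = 9; σ²_Incubation = ((14−4)/6)² = 2.778
te_Imaging = (2 + 4·4 + 6)/6 = 24/6 = 4; σ²_Imaging = ((6−2)/6)² = 0.444

Forward pass:
ES_Equipment setup = 0; EF_Equipment setup = 16
ES_Calibration = 0; EF_Calibration = 7
ES_Sample prep = 0; EF_Sample prep = 14
ES_Run assay = 7; EF_Run assay = 7+7 = 14
ES_Incubation = 14; EF_Incubation = 14+9 = 23
ES_Imaging = max(EF_Equipment setup=16, EF_Run assay=14, EF_Incubation=23) = 23; EF_Imaging = 23+4 = 27
Expected project duration μ = 27 days. Critical path: Sample prep → Incubation → Imaging.

Variance along critical path = 1.778 + 2.778 + 0.444 = 5.000; σ = 2.236 days.
D = μ + z·σ = 27 + 0.842·2.236 = 28.9 days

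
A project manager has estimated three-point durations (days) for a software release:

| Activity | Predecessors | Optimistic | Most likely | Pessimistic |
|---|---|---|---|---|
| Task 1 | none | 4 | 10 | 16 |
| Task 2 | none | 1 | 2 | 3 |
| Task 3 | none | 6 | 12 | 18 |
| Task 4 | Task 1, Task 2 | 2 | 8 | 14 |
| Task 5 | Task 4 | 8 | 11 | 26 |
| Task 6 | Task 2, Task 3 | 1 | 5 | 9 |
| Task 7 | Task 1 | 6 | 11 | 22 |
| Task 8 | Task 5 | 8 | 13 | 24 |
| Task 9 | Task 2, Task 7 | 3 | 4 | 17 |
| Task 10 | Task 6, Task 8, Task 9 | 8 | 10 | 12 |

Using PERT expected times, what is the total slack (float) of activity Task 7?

te_Task 1 = (4 + 4·10 + 16)/6 = 60/6 = 10
te_Task 2 = (1 + 4·2 + 3)/6 = 12/6 = 2
te_Task 3 = (6 + 4·12 + 18)/6 = 72/6 = 12
te_Task 4 = (2 + 4·8 + 14)/6 = 48/6 = 8
te_Task 5 = (8 + 4·11 + 26)/6 = 78/6 = 13
te_Task 6 = (1 + 4·5 + 9)/6 = 30/6 = 5
te_Task 7 = (6 + 4·11 + 22)/6 = 72/6 = 12
te_Task 8 = (8 + 4·13 + 24)/6 = 84/6 = 14
te_Task 9 = (3 + 4·4 + 17)/6 = 36/6 = 6
te_Task 10 = (8 + 4·10 + 12)/6 = 60/6 = 10

Forward pass:
ES_Task 1 = 0; EF_Task 1 = 10
ES_Task 2 = 0; EF_Task 2 = 2
ES_Task 3 = 0; EF_Task 3 = 12
ES_Task 4 = max(EF_Task 1=10, EF_Task 2=2) = 10; EF_Task 4 = 10+8 = 18
ES_Task 5 = 18; EF_Task 5 = 18+13 = 31
ES_Task 6 = max(EF_Task 2=2, EF_Task 3=12) = 12; EF_Task 6 = 12+5 = 17
ES_Task 7 = 10; EF_Task 7 = 10+12 = 22
ES_Task 8 = 31; EF_Task 8 = 31+14 = 45
ES_Task 9 = max(EF_Task 2=2, EF_Task 7=22) = 22; EF_Task 9 = 22+6 = 28
ES_Task 10 = max(EF_Task 6=17, EF_Task 8=45, EF_Task 9=28) = 45; EF_Task 10 = 45+10 = 55
Expected project duration μ = 55 days. Critical path: Task 1 → Task 4 → Task 5 → Task 8 → Task 10.

Backward pass:
LF_Task 10 = 55; LS_Task 10 = 55−10 = 45
LF_Task 9 = LS_Task 10 = 45; LS_Task 9 = 45−6 = 39
LF_Task 8 = LS_Task 10 = 45; LS_Task 8 = 45−14 = 31
LF_Task 7 = LS_Task 9 = 39; LS_Task 7 = 39−12 = 27
LF_Task 6 = LS_Task 10 = 45; LS_Task 6 = 45−5 = 40
LF_Task 5 = LS_Task 8 = 31; LS_Task 5 = 31−13 = 18
LF_Task 4 = LS_Task 5 = 18; LS_Task 4 = 18−8 = 10
LF_Task 3 = LS_Task 6 = 40; LS_Task 3 = 40−12 = 28
LF_Task 2 = min(LS_Task 4=10, LS_Task 6=40, LS_Task 9=39) = 10; LS_Task 2 = 10−2 = 8
LF_Task 1 = min(LS_Task 4=10, LS_Task 7=27) = 10; LS_Task 1 = 10−10 = 0
Slack_Task 7 = LS_Task 7 − ES_Task 7 = 27 − 10 = 17

17 days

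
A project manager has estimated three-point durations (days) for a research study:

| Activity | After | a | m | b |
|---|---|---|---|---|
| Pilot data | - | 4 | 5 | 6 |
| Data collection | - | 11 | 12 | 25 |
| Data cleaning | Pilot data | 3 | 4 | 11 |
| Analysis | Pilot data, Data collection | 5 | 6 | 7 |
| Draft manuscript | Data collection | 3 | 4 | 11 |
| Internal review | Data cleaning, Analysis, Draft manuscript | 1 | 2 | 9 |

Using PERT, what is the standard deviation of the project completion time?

2.71 days

te_Pilot data = (4 + 4·5 + 6)/6 = 30/6 = 5; σ²_Pilot data = ((6−4)/6)² = 0.111
te_Data collection = (11 + 4·12 + 25)/6 = 84/6 = 14; σ²_Data collection = ((25−11)/6)² = 5.444
te_Data cleaning = (3 + 4·4 + 11)/6 = 30/6 = 5; σ²_Data cleaning = ((11−3)/6)² = 1.778
te_Analysis = (5 + 4·6 + 7)/6 = 36/6 = 6; σ²_Analysis = ((7−5)/6)² = 0.111
te_Draft manuscript = (3 + 4·4 + 11)/6 = 30/6 = 5; σ²_Draft manuscript = ((11−3)/6)² = 1.778
te_Internal review = (1 + 4·2 + 9)/6 = 18/6 = 3; σ²_Internal review = ((9−1)/6)² = 1.778

Forward pass:
ES_Pilot data = 0; EF_Pilot data = 5
ES_Data collection = 0; EF_Data collection = 14
ES_Data cleaning = 5; EF_Data cleaning = 5+5 = 10
ES_Analysis = max(EF_Pilot data=5, EF_Data collection=14) = 14; EF_Analysis = 14+6 = 20
ES_Draft manuscript = 14; EF_Draft manuscript = 14+5 = 19
ES_Internal review = max(EF_Data cleaning=10, EF_Analysis=20, EF_Draft manuscript=19) = 20; EF_Internal review = 20+3 = 23
Expected project duration μ = 23 days. Critical path: Data collection → Analysis → Internal review.

Variance along critical path = 5.444 + 0.111 + 1.778 = 7.333
σ = √7.333 = 2.708 days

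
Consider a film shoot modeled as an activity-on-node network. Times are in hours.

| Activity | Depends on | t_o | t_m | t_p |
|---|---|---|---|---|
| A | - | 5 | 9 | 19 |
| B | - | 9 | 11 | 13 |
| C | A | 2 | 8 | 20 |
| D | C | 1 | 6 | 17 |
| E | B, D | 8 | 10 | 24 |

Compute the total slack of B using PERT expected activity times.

15 hours

te_A = (5 + 4·9 + 19)/6 = 60/6 = 10
te_B = (9 + 4·11 + 13)/6 = 66/6 = 11
te_C = (2 + 4·8 + 20)/6 = 54/6 = 9
te_D = (1 + 4·6 + 17)/6 = 42/6 = 7
te_E = (8 + 4·10 + 24)/6 = 72/6 = 12

Forward pass:
ES_A = 0; EF_A = 10
ES_B = 0; EF_B = 11
ES_C = 10; EF_C = 10+9 = 19
ES_D = 19; EF_D = 19+7 = 26
ES_E = max(EF_B=11, EF_D=26) = 26; EF_E = 26+12 = 38
Expected project duration μ = 38 hours. Critical path: A → C → D → E.

Backward pass:
LF_E = 38; LS_E = 38−12 = 26
LF_D = LS_E = 26; LS_D = 26−7 = 19
LF_C = LS_D = 19; LS_C = 19−9 = 10
LF_B = LS_E = 26; LS_B = 26−11 = 15
LF_A = LS_C = 10; LS_A = 10−10 = 0
Slack_B = LS_B − ES_B = 15 − 0 = 15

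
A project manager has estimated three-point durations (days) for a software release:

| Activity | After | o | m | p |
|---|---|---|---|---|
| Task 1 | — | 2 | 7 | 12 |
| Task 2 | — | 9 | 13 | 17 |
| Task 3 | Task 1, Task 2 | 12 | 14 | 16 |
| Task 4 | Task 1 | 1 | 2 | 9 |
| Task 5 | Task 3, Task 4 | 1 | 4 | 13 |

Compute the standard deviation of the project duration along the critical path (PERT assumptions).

2.49 days

te_Task 1 = (2 + 4·7 + 12)/6 = 42/6 = 7; σ²_Task 1 = ((12−2)/6)² = 2.778
te_Task 2 = (9 + 4·13 + 17)/6 = 78/6 = 13; σ²_Task 2 = ((17−9)/6)² = 1.778
te_Task 3 = (12 + 4·14 + 16)/6 = 84/6 = 14; σ²_Task 3 = ((16−12)/6)² = 0.444
te_Task 4 = (1 + 4·2 + 9)/6 = 18/6 = 3; σ²_Task 4 = ((9−1)/6)² = 1.778
te_Task 5 = (1 + 4·4 + 13)/6 = 30/6 = 5; σ²_Task 5 = ((13−1)/6)² = 4.000

Forward pass:
ES_Task 1 = 0; EF_Task 1 = 7
ES_Task 2 = 0; EF_Task 2 = 13
ES_Task 3 = max(EF_Task 1=7, EF_Task 2=13) = 13; EF_Task 3 = 13+14 = 27
ES_Task 4 = 7; EF_Task 4 = 7+3 = 10
ES_Task 5 = max(EF_Task 3=27, EF_Task 4=10) = 27; EF_Task 5 = 27+5 = 32
Expected project duration μ = 32 days. Critical path: Task 2 → Task 3 → Task 5.

Variance along critical path = 1.778 + 0.444 + 4.000 = 6.222
σ = √6.222 = 2.494 days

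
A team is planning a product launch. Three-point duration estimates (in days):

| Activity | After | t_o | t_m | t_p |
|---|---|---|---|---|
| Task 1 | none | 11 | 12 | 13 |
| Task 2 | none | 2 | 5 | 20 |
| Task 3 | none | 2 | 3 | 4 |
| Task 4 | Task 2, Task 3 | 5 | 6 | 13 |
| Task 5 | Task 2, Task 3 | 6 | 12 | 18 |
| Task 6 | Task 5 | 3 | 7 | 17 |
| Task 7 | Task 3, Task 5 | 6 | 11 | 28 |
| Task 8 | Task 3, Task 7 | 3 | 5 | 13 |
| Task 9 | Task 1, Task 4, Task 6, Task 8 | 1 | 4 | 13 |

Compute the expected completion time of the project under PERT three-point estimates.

43 days

te_Task 1 = (11 + 4·12 + 13)/6 = 72/6 = 12
te_Task 2 = (2 + 4·5 + 20)/6 = 42/6 = 7
te_Task 3 = (2 + 4·3 + 4)/6 = 18/6 = 3
te_Task 4 = (5 + 4·6 + 13)/6 = 42/6 = 7
te_Task 5 = (6 + 4·12 + 18)/6 = 72/6 = 12
te_Task 6 = (3 + 4·7 + 17)/6 = 48/6 = 8
te_Task 7 = (6 + 4·11 + 28)/6 = 78/6 = 13
te_Task 8 = (3 + 4·5 + 13)/6 = 36/6 = 6
te_Task 9 = (1 + 4·4 + 13)/6 = 30/6 = 5

Forward pass:
ES_Task 1 = 0; EF_Task 1 = 12
ES_Task 2 = 0; EF_Task 2 = 7
ES_Task 3 = 0; EF_Task 3 = 3
ES_Task 4 = max(EF_Task 2=7, EF_Task 3=3) = 7; EF_Task 4 = 7+7 = 14
ES_Task 5 = max(EF_Task 2=7, EF_Task 3=3) = 7; EF_Task 5 = 7+12 = 19
ES_Task 6 = 19; EF_Task 6 = 19+8 = 27
ES_Task 7 = max(EF_Task 3=3, EF_Task 5=19) = 19; EF_Task 7 = 19+13 = 32
ES_Task 8 = max(EF_Task 3=3, EF_Task 7=32) = 32; EF_Task 8 = 32+6 = 38
ES_Task 9 = max(EF_Task 1=12, EF_Task 4=14, EF_Task 6=27, EF_Task 8=38) = 38; EF_Task 9 = 38+5 = 43
Expected project duration μ = 43 days. Critical path: Task 2 → Task 5 → Task 7 → Task 8 → Task 9.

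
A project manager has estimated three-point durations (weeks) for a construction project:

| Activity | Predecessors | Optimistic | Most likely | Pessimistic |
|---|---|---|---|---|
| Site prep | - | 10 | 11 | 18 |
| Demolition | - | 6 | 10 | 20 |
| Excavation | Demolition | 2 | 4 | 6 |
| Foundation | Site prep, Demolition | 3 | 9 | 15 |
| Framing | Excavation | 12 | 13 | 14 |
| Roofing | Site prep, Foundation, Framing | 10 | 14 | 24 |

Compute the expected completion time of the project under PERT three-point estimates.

te_Site prep = (10 + 4·11 + 18)/6 = 72/6 = 12
te_Demolition = (6 + 4·10 + 20)/6 = 66/6 = 11
te_Excavation = (2 + 4·4 + 6)/6 = 24/6 = 4
te_Foundation = (3 + 4·9 + 15)/6 = 54/6 = 9
te_Framing = (12 + 4·13 + 14)/6 = 78/6 = 13
te_Roofing = (10 + 4·14 + 24)/6 = 90/6 = 15

Forward pass:
ES_Site prep = 0; EF_Site prep = 12
ES_Demolition = 0; EF_Demolition = 11
ES_Excavation = 11; EF_Excavation = 11+4 = 15
ES_Foundation = max(EF_Site prep=12, EF_Demolition=11) = 12; EF_Foundation = 12+9 = 21
ES_Framing = 15; EF_Framing = 15+13 = 28
ES_Roofing = max(EF_Site prep=12, EF_Foundation=21, EF_Framing=28) = 28; EF_Roofing = 28+15 = 43
Expected project duration μ = 43 weeks. Critical path: Demolition → Excavation → Framing → Roofing.

43 weeks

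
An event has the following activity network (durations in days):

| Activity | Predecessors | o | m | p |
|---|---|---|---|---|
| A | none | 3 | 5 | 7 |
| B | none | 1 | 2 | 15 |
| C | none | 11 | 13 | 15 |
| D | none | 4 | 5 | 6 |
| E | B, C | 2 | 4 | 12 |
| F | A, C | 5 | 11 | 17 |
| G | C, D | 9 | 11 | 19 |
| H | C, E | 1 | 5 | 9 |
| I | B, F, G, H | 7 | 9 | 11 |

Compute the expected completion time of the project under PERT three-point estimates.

te_A = (3 + 4·5 + 7)/6 = 30/6 = 5
te_B = (1 + 4·2 + 15)/6 = 24/6 = 4
te_C = (11 + 4·13 + 15)/6 = 78/6 = 13
te_D = (4 + 4·5 + 6)/6 = 30/6 = 5
te_E = (2 + 4·4 + 12)/6 = 30/6 = 5
te_F = (5 + 4·11 + 17)/6 = 66/6 = 11
te_G = (9 + 4·11 + 19)/6 = 72/6 = 12
te_H = (1 + 4·5 + 9)/6 = 30/6 = 5
te_I = (7 + 4·9 + 11)/6 = 54/6 = 9

Forward pass:
ES_A = 0; EF_A = 5
ES_B = 0; EF_B = 4
ES_C = 0; EF_C = 13
ES_D = 0; EF_D = 5
ES_E = max(EF_B=4, EF_C=13) = 13; EF_E = 13+5 = 18
ES_F = max(EF_A=5, EF_C=13) = 13; EF_F = 13+11 = 24
ES_G = max(EF_C=13, EF_D=5) = 13; EF_G = 13+12 = 25
ES_H = max(EF_C=13, EF_E=18) = 18; EF_H = 18+5 = 23
ES_I = max(EF_B=4, EF_F=24, EF_G=25, EF_H=23) = 25; EF_I = 25+9 = 34
Expected project duration μ = 34 days. Critical path: C → G → I.

34 days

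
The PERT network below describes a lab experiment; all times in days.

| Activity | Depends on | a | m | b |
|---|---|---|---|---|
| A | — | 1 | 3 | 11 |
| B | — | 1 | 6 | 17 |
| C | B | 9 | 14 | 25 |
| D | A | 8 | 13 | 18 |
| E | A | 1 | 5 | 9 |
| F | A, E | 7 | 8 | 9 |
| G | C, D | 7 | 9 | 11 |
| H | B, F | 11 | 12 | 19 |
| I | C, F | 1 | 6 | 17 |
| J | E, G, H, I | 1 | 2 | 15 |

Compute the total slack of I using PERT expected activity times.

te_A = (1 + 4·3 + 11)/6 = 24/6 = 4
te_B = (1 + 4·6 + 17)/6 = 42/6 = 7
te_C = (9 + 4·14 + 25)/6 = 90/6 = 15
te_D = (8 + 4·13 + 18)/6 = 78/6 = 13
te_E = (1 + 4·5 + 9)/6 = 30/6 = 5
te_F = (7 + 4·8 + 9)/6 = 48/6 = 8
te_G = (7 + 4·9 + 11)/6 = 54/6 = 9
te_H = (11 + 4·12 + 19)/6 = 78/6 = 13
te_I = (1 + 4·6 + 17)/6 = 42/6 = 7
te_J = (1 + 4·2 + 15)/6 = 24/6 = 4

Forward pass:
ES_A = 0; EF_A = 4
ES_B = 0; EF_B = 7
ES_C = 7; EF_C = 7+15 = 22
ES_D = 4; EF_D = 4+13 = 17
ES_E = 4; EF_E = 4+5 = 9
ES_F = max(EF_A=4, EF_E=9) = 9; EF_F = 9+8 = 17
ES_G = max(EF_C=22, EF_D=17) = 22; EF_G = 22+9 = 31
ES_H = max(EF_B=7, EF_F=17) = 17; EF_H = 17+13 = 30
ES_I = max(EF_C=22, EF_F=17) = 22; EF_I = 22+7 = 29
ES_J = max(EF_E=9, EF_G=31, EF_H=30, EF_I=29) = 31; EF_J = 31+4 = 35
Expected project duration μ = 35 days. Critical path: B → C → G → J.

Backward pass:
LF_J = 35; LS_J = 35−4 = 31
LF_I = LS_J = 31; LS_I = 31−7 = 24
LF_H = LS_J = 31; LS_H = 31−13 = 18
LF_G = LS_J = 31; LS_G = 31−9 = 22
LF_F = min(LS_H=18, LS_I=24) = 18; LS_F = 18−8 = 10
LF_E = min(LS_F=10, LS_J=31) = 10; LS_E = 10−5 = 5
LF_D = LS_G = 22; LS_D = 22−13 = 9
LF_C = min(LS_G=22, LS_I=24) = 22; LS_C = 22−15 = 7
LF_B = min(LS_C=7, LS_H=18) = 7; LS_B = 7−7 = 0
LF_A = min(LS_D=9, LS_E=5, LS_F=10) = 5; LS_A = 5−4 = 1
Slack_I = LS_I − ES_I = 24 − 22 = 2

2 days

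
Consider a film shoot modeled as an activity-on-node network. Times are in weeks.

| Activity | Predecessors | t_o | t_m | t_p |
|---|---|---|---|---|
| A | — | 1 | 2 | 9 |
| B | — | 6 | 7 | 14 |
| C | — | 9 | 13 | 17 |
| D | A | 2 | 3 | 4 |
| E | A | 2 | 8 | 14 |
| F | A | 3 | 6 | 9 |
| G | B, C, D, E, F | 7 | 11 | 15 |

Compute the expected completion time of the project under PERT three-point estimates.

te_A = (1 + 4·2 + 9)/6 = 18/6 = 3
te_B = (6 + 4·7 + 14)/6 = 48/6 = 8
te_C = (9 + 4·13 + 17)/6 = 78/6 = 13
te_D = (2 + 4·3 + 4)/6 = 18/6 = 3
te_E = (2 + 4·8 + 14)/6 = 48/6 = 8
te_F = (3 + 4·6 + 9)/6 = 36/6 = 6
te_G = (7 + 4·11 + 15)/6 = 66/6 = 11

Forward pass:
ES_A = 0; EF_A = 3
ES_B = 0; EF_B = 8
ES_C = 0; EF_C = 13
ES_D = 3; EF_D = 3+3 = 6
ES_E = 3; EF_E = 3+8 = 11
ES_F = 3; EF_F = 3+6 = 9
ES_G = max(EF_B=8, EF_C=13, EF_D=6, EF_E=11, EF_F=9) = 13; EF_G = 13+11 = 24
Expected project duration μ = 24 weeks. Critical path: C → G.

24 weeks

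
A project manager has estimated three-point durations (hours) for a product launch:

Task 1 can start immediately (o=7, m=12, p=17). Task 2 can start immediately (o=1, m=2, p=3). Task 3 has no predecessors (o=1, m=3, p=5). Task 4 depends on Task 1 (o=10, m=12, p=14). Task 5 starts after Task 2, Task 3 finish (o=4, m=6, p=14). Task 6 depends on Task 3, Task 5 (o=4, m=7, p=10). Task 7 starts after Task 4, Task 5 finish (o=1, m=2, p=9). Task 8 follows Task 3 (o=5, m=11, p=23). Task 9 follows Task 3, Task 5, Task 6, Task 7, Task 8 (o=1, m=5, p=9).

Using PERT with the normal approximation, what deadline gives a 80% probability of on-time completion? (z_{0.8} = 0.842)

te_Task 1 = (7 + 4·12 + 17)/6 = 72/6 = 12; σ²_Task 1 = ((17−7)/6)² = 2.778
te_Task 2 = (1 + 4·2 + 3)/6 = 12/6 = 2; σ²_Task 2 = ((3−1)/6)² = 0.111
te_Task 3 = (1 + 4·3 + 5)/6 = 18/6 = 3; σ²_Task 3 = ((5−1)/6)² = 0.444
te_Task 4 = (10 + 4·12 + 14)/6 = 72/6 = 12; σ²_Task 4 = ((14−10)/6)² = 0.444
te_Task 5 = (4 + 4·6 + 14)/6 = 42/6 = 7; σ²_Task 5 = ((14−4)/6)² = 2.778
te_Task 6 = (4 + 4·7 + 10)/6 = 42/6 = 7; σ²_Task 6 = ((10−4)/6)² = 1.000
te_Task 7 = (1 + 4·2 + 9)/6 = 18/6 = 3; σ²_Task 7 = ((9−1)/6)² = 1.778
te_Task 8 = (5 + 4·11 + 23)/6 = 72/6 = 12; σ²_Task 8 = ((23−5)/6)² = 9.000
te_Task 9 = (1 + 4·5 + 9)/6 = 30/6 = 5; σ²_Task 9 = ((9−1)/6)² = 1.778

Forward pass:
ES_Task 1 = 0; EF_Task 1 = 12
ES_Task 2 = 0; EF_Task 2 = 2
ES_Task 3 = 0; EF_Task 3 = 3
ES_Task 4 = 12; EF_Task 4 = 12+12 = 24
ES_Task 5 = max(EF_Task 2=2, EF_Task 3=3) = 3; EF_Task 5 = 3+7 = 10
ES_Task 6 = max(EF_Task 3=3, EF_Task 5=10) = 10; EF_Task 6 = 10+7 = 17
ES_Task 7 = max(EF_Task 4=24, EF_Task 5=10) = 24; EF_Task 7 = 24+3 = 27
ES_Task 8 = 3; EF_Task 8 = 3+12 = 15
ES_Task 9 = max(EF_Task 3=3, EF_Task 5=10, EF_Task 6=17, EF_Task 7=27, EF_Task 8=15) = 27; EF_Task 9 = 27+5 = 32
Expected project duration μ = 32 hours. Critical path: Task 1 → Task 4 → Task 7 → Task 9.

Variance along critical path = 2.778 + 0.444 + 1.778 + 1.778 = 6.778; σ = 2.603 hours.
D = μ + z·σ = 32 + 0.842·2.603 = 34.2 hours

34.2 hours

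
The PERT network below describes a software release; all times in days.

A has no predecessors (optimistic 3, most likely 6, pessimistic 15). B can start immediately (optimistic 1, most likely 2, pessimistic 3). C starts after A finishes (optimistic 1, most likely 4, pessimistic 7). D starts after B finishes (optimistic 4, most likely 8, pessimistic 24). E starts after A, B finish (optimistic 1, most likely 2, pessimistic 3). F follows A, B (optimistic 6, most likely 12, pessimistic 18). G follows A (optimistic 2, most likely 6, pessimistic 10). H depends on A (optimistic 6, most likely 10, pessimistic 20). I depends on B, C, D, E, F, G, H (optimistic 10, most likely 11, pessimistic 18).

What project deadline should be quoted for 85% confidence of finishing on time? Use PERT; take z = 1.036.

34.2 days

te_A = (3 + 4·6 + 15)/6 = 42/6 = 7; σ²_A = ((15−3)/6)² = 4.000
te_B = (1 + 4·2 + 3)/6 = 12/6 = 2; σ²_B = ((3−1)/6)² = 0.111
te_C = (1 + 4·4 + 7)/6 = 24/6 = 4; σ²_C = ((7−1)/6)² = 1.000
te_D = (4 + 4·8 + 24)/6 = 60/6 = 10; σ²_D = ((24−4)/6)² = 11.111
te_E = (1 + 4·2 + 3)/6 = 12/6 = 2; σ²_E = ((3−1)/6)² = 0.111
te_F = (6 + 4·12 + 18)/6 = 72/6 = 12; σ²_F = ((18−6)/6)² = 4.000
te_G = (2 + 4·6 + 10)/6 = 36/6 = 6; σ²_G = ((10−2)/6)² = 1.778
te_H = (6 + 4·10 + 20)/6 = 66/6 = 11; σ²_H = ((20−6)/6)² = 5.444
te_I = (10 + 4·11 + 18)/6 = 72/6 = 12; σ²_I = ((18−10)/6)² = 1.778

Forward pass:
ES_A = 0; EF_A = 7
ES_B = 0; EF_B = 2
ES_C = 7; EF_C = 7+4 = 11
ES_D = 2; EF_D = 2+10 = 12
ES_E = max(EF_A=7, EF_B=2) = 7; EF_E = 7+2 = 9
ES_F = max(EF_A=7, EF_B=2) = 7; EF_F = 7+12 = 19
ES_G = 7; EF_G = 7+6 = 13
ES_H = 7; EF_H = 7+11 = 18
ES_I = max(EF_B=2, EF_C=11, EF_D=12, EF_E=9, EF_F=19, EF_G=13, EF_H=18) = 19; EF_I = 19+12 = 31
Expected project duration μ = 31 days. Critical path: A → F → I.

Variance along critical path = 4.000 + 4.000 + 1.778 = 9.778; σ = 3.127 days.
D = μ + z·σ = 31 + 1.036·3.127 = 34.2 days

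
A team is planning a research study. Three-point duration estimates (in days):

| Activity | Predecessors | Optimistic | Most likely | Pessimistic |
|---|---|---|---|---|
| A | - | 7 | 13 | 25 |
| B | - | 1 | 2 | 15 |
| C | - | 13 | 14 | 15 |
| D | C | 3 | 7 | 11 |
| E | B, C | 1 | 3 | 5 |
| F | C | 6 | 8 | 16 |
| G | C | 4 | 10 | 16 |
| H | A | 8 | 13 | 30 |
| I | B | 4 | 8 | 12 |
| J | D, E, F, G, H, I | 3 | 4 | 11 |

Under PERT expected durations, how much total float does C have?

5 days

te_A = (7 + 4·13 + 25)/6 = 84/6 = 14
te_B = (1 + 4·2 + 15)/6 = 24/6 = 4
te_C = (13 + 4·14 + 15)/6 = 84/6 = 14
te_D = (3 + 4·7 + 11)/6 = 42/6 = 7
te_E = (1 + 4·3 + 5)/6 = 18/6 = 3
te_F = (6 + 4·8 + 16)/6 = 54/6 = 9
te_G = (4 + 4·10 + 16)/6 = 60/6 = 10
te_H = (8 + 4·13 + 30)/6 = 90/6 = 15
te_I = (4 + 4·8 + 12)/6 = 48/6 = 8
te_J = (3 + 4·4 + 11)/6 = 30/6 = 5

Forward pass:
ES_A = 0; EF_A = 14
ES_B = 0; EF_B = 4
ES_C = 0; EF_C = 14
ES_D = 14; EF_D = 14+7 = 21
ES_E = max(EF_B=4, EF_C=14) = 14; EF_E = 14+3 = 17
ES_F = 14; EF_F = 14+9 = 23
ES_G = 14; EF_G = 14+10 = 24
ES_H = 14; EF_H = 14+15 = 29
ES_I = 4; EF_I = 4+8 = 12
ES_J = max(EF_D=21, EF_E=17, EF_F=23, EF_G=24, EF_H=29, EF_I=12) = 29; EF_J = 29+5 = 34
Expected project duration μ = 34 days. Critical path: A → H → J.

Backward pass:
LF_J = 34; LS_J = 34−5 = 29
LF_I = LS_J = 29; LS_I = 29−8 = 21
LF_H = LS_J = 29; LS_H = 29−15 = 14
LF_G = LS_J = 29; LS_G = 29−10 = 19
LF_F = LS_J = 29; LS_F = 29−9 = 20
LF_E = LS_J = 29; LS_E = 29−3 = 26
LF_D = LS_J = 29; LS_D = 29−7 = 22
LF_C = min(LS_D=22, LS_E=26, LS_F=20, LS_G=19) = 19; LS_C = 19−14 = 5
LF_B = min(LS_E=26, LS_I=21) = 21; LS_B = 21−4 = 17
LF_A = LS_H = 14; LS_A = 14−14 = 0
Slack_C = LS_C − ES_C = 5 − 0 = 5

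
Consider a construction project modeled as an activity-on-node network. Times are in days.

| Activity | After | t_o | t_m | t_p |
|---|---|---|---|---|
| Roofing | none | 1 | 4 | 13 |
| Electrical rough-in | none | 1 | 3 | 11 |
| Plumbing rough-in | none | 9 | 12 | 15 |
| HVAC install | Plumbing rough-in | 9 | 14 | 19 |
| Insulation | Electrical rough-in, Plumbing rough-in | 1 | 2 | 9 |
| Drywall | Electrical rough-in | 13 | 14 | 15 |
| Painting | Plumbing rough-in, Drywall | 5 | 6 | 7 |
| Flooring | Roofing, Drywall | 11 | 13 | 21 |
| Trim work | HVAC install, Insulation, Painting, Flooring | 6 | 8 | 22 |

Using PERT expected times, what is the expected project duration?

42 days

te_Roofing = (1 + 4·4 + 13)/6 = 30/6 = 5
te_Electrical rough-in = (1 + 4·3 + 11)/6 = 24/6 = 4
te_Plumbing rough-in = (9 + 4·12 + 15)/6 = 72/6 = 12
te_HVAC install = (9 + 4·14 + 19)/6 = 84/6 = 14
te_Insulation = (1 + 4·2 + 9)/6 = 18/6 = 3
te_Drywall = (13 + 4·14 + 15)/6 = 84/6 = 14
te_Painting = (5 + 4·6 + 7)/6 = 36/6 = 6
te_Flooring = (11 + 4·13 + 21)/6 = 84/6 = 14
te_Trim work = (6 + 4·8 + 22)/6 = 60/6 = 10

Forward pass:
ES_Roofing = 0; EF_Roofing = 5
ES_Electrical rough-in = 0; EF_Electrical rough-in = 4
ES_Plumbing rough-in = 0; EF_Plumbing rough-in = 12
ES_HVAC install = 12; EF_HVAC install = 12+14 = 26
ES_Insulation = max(EF_Electrical rough-in=4, EF_Plumbing rough-in=12) = 12; EF_Insulation = 12+3 = 15
ES_Drywall = 4; EF_Drywall = 4+14 = 18
ES_Painting = max(EF_Plumbing rough-in=12, EF_Drywall=18) = 18; EF_Painting = 18+6 = 24
ES_Flooring = max(EF_Roofing=5, EF_Drywall=18) = 18; EF_Flooring = 18+14 = 32
ES_Trim work = max(EF_HVAC install=26, EF_Insulation=15, EF_Painting=24, EF_Flooring=32) = 32; EF_Trim work = 32+10 = 42
Expected project duration μ = 42 days. Critical path: Electrical rough-in → Drywall → Flooring → Trim work.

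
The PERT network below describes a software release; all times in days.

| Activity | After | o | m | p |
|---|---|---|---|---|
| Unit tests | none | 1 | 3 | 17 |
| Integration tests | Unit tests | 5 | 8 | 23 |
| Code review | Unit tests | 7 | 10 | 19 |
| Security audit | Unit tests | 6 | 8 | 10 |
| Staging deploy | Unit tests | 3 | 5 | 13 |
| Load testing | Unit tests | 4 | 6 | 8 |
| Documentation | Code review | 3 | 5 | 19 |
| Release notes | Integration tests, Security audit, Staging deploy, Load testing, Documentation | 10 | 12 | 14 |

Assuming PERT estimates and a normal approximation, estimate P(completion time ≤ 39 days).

0.823

te_Unit tests = (1 + 4·3 + 17)/6 = 30/6 = 5; σ²_Unit tests = ((17−1)/6)² = 7.111
te_Integration tests = (5 + 4·8 + 23)/6 = 60/6 = 10; σ²_Integration tests = ((23−5)/6)² = 9.000
te_Code review = (7 + 4·10 + 19)/6 = 66/6 = 11; σ²_Code review = ((19−7)/6)² = 4.000
te_Security audit = (6 + 4·8 + 10)/6 = 48/6 = 8; σ²_Security audit = ((10−6)/6)² = 0.444
te_Staging deploy = (3 + 4·5 + 13)/6 = 36/6 = 6; σ²_Staging deploy = ((13−3)/6)² = 2.778
te_Load testing = (4 + 4·6 + 8)/6 = 36/6 = 6; σ²_Load testing = ((8−4)/6)² = 0.444
te_Documentation = (3 + 4·5 + 19)/6 = 42/6 = 7; σ²_Documentation = ((19−3)/6)² = 7.111
te_Release notes = (10 + 4·12 + 14)/6 = 72/6 = 12; σ²_Release notes = ((14−10)/6)² = 0.444

Forward pass:
ES_Unit tests = 0; EF_Unit tests = 5
ES_Integration tests = 5; EF_Integration tests = 5+10 = 15
ES_Code review = 5; EF_Code review = 5+11 = 16
ES_Security audit = 5; EF_Security audit = 5+8 = 13
ES_Staging deploy = 5; EF_Staging deploy = 5+6 = 11
ES_Load testing = 5; EF_Load testing = 5+6 = 11
ES_Documentation = 16; EF_Documentation = 16+7 = 23
ES_Release notes = max(EF_Integration tests=15, EF_Security audit=13, EF_Staging deploy=11, EF_Load testing=11, EF_Documentation=23) = 23; EF_Release notes = 23+12 = 35
Expected project duration μ = 35 days. Critical path: Unit tests → Code review → Documentation → Release notes.

Variance along critical path = 7.111 + 4.000 + 7.111 + 0.444 = 18.667; σ = √18.667 = 4.320 days.
Z = (39 − 35) / 4.320 = 0.926
P(T ≤ 39) = Φ(0.926) ≈ 0.823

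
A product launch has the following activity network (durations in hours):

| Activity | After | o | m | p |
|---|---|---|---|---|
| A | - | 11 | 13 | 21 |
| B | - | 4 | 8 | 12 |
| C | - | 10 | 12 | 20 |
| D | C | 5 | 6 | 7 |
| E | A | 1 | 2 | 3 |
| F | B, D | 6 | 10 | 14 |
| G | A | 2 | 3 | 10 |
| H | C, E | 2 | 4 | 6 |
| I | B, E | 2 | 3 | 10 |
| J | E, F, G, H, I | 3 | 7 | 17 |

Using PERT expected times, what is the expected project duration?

te_A = (11 + 4·13 + 21)/6 = 84/6 = 14
te_B = (4 + 4·8 + 12)/6 = 48/6 = 8
te_C = (10 + 4·12 + 20)/6 = 78/6 = 13
te_D = (5 + 4·6 + 7)/6 = 36/6 = 6
te_E = (1 + 4·2 + 3)/6 = 12/6 = 2
te_F = (6 + 4·10 + 14)/6 = 60/6 = 10
te_G = (2 + 4·3 + 10)/6 = 24/6 = 4
te_H = (2 + 4·4 + 6)/6 = 24/6 = 4
te_I = (2 + 4·3 + 10)/6 = 24/6 = 4
te_J = (3 + 4·7 + 17)/6 = 48/6 = 8

Forward pass:
ES_A = 0; EF_A = 14
ES_B = 0; EF_B = 8
ES_C = 0; EF_C = 13
ES_D = 13; EF_D = 13+6 = 19
ES_E = 14; EF_E = 14+2 = 16
ES_F = max(EF_B=8, EF_D=19) = 19; EF_F = 19+10 = 29
ES_G = 14; EF_G = 14+4 = 18
ES_H = max(EF_C=13, EF_E=16) = 16; EF_H = 16+4 = 20
ES_I = max(EF_B=8, EF_E=16) = 16; EF_I = 16+4 = 20
ES_J = max(EF_E=16, EF_F=29, EF_G=18, EF_H=20, EF_I=20) = 29; EF_J = 29+8 = 37
Expected project duration μ = 37 hours. Critical path: C → D → F → J.

37 hours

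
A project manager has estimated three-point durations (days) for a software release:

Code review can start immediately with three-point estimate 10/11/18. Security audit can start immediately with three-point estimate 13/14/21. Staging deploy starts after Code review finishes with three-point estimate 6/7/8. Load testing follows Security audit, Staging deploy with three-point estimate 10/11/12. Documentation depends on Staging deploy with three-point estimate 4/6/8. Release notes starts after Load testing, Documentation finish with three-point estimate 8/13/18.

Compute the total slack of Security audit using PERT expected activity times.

te_Code review = (10 + 4·11 + 18)/6 = 72/6 = 12
te_Security audit = (13 + 4·14 + 21)/6 = 90/6 = 15
te_Staging deploy = (6 + 4·7 + 8)/6 = 42/6 = 7
te_Load testing = (10 + 4·11 + 12)/6 = 66/6 = 11
te_Documentation = (4 + 4·6 + 8)/6 = 36/6 = 6
te_Release notes = (8 + 4·13 + 18)/6 = 78/6 = 13

Forward pass:
ES_Code review = 0; EF_Code review = 12
ES_Security audit = 0; EF_Security audit = 15
ES_Staging deploy = 12; EF_Staging deploy = 12+7 = 19
ES_Load testing = max(EF_Security audit=15, EF_Staging deploy=19) = 19; EF_Load testing = 19+11 = 30
ES_Documentation = 19; EF_Documentation = 19+6 = 25
ES_Release notes = max(EF_Load testing=30, EF_Documentation=25) = 30; EF_Release notes = 30+13 = 43
Expected project duration μ = 43 days. Critical path: Code review → Staging deploy → Load testing → Release notes.

Backward pass:
LF_Release notes = 43; LS_Release notes = 43−13 = 30
LF_Documentation = LS_Release notes = 30; LS_Documentation = 30−6 = 24
LF_Load testing = LS_Release notes = 30; LS_Load testing = 30−11 = 19
LF_Staging deploy = min(LS_Load testing=19, LS_Documentation=24) = 19; LS_Staging deploy = 19−7 = 12
LF_Security audit = LS_Load testing = 19; LS_Security audit = 19−15 = 4
LF_Code review = LS_Staging deploy = 12; LS_Code review = 12−12 = 0
Slack_Security audit = LS_Security audit − ES_Security audit = 4 − 0 = 4

4 days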